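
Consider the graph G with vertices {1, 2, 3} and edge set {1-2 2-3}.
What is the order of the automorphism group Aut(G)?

The degree sequence is [1, 2, 1]; the two degree-1 vertices 1 and 3 are the ends of a path, so G = P_3. A path has exactly one nontrivial symmetry — reversal — giving Aut(G) of order 2.

2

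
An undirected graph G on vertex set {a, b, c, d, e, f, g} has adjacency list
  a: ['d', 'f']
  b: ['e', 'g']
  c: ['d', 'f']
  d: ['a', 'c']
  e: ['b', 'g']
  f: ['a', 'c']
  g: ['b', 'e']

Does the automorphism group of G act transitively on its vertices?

G has two connected components, {a, c, d, f} and {b, e, g}; each is 2-regular, so G = C_4 ⊔ C_3. The orbit of a under Aut(G) is {a, c, d, f}, which does not contain b, so G is not vertex-transitive.

No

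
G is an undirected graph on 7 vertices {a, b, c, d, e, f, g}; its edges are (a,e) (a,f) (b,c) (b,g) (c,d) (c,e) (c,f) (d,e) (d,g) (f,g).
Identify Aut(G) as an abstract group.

The degree sequence is [2, 2, 4, 3, 3, 3, 3]. Checking the degree-preserving permutations of the vertex set shows that none except the identity preserves every edge, so Aut(G) is trivial.

the trivial group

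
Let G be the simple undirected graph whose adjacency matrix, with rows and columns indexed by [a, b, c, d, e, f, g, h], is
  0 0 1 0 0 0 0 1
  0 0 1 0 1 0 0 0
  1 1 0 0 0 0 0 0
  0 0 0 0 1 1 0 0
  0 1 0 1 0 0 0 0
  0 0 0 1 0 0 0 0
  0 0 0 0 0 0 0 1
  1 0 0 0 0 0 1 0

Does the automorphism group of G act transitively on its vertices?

Automorphisms preserve degree, but G has vertices of degree 1 and vertices of degree 2; no automorphism maps one to the other, so G is not vertex-transitive.

No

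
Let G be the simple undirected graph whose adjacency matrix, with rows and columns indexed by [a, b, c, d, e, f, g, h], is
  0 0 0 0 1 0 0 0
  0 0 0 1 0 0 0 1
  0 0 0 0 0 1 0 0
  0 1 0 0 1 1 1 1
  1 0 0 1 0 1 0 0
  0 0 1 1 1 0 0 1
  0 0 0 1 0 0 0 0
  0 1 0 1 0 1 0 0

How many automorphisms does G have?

Degrees alone do not determine every vertex (e.g. a and c both have degree 1), but their neighbour-degree multisets differ: N(a) has degrees [3] while N(c) has degrees [4]. Repeating this refinement separates all vertices, so the only automorphism is the identity.

1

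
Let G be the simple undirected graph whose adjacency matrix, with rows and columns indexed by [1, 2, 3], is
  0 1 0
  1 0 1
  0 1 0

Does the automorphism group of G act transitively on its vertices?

No

Vertex 2 is the only vertex of degree 2, so every automorphism fixes it; G is not vertex-transitive.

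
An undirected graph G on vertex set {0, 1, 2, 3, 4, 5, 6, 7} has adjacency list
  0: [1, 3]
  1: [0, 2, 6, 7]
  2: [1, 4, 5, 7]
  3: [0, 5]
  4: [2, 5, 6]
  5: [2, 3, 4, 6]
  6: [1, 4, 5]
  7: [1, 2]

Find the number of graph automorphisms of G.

1

The degree sequence is [2, 4, 4, 2, 3, 4, 3, 2]. Checking the degree-preserving permutations of the vertex set shows that none except the identity preserves every edge, so Aut(G) is trivial.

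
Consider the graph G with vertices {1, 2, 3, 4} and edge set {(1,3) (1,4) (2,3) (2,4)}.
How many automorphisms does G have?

G is 2-regular and bipartite on 2^2 = 4 vertices with girth 4; it is the hypercube graph Q_2. Aut(Q_2) consists of the signed permutations of the 2 coordinate axes: 2! permutations times 2^2 sign flips, so |Aut| = 2^2·2! = 8.

8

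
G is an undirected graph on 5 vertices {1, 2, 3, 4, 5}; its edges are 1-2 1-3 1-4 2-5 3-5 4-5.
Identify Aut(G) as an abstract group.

The vertices split by degree into {1, 5} (degree 3) and {2, 3, 4} (degree 2); every edge runs between the two parts, so G is the complete bipartite graph K_{2,3}. The parts have unequal sizes, so no automorphism swaps them; each part is permuted independently, giving S_2 × S_3 of order 2!·3! = 12.

S_2 × S_3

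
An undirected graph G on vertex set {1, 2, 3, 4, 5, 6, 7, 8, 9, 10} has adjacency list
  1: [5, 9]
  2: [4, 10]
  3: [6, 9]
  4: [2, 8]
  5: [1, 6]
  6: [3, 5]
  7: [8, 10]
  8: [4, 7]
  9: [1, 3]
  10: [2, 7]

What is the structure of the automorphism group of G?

(D_5 × D_5) ⋊ Z_2

G has two connected components, {1, 3, 5, 6, 9} and {2, 4, 7, 8, 10}; each is 2-regular, so G = C_5 ⊔ C_5. Aut of a disjoint union of two copies of C_5 is the wreath product D_5 ≀ Z_2, of order 2·10² = 200.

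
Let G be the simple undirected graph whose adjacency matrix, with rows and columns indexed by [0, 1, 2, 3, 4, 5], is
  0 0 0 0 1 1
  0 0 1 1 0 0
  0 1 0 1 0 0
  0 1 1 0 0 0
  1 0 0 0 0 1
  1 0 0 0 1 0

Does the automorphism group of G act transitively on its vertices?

Yes

G has two connected components, {1, 2, 3} and {0, 4, 5}; each is 2-regular, so G = C_3 ⊔ C_3. Aut of a disjoint union of two copies of C_3 is the wreath product D_3 ≀ Z_2, of order 2·6² = 72. Under this action every vertex can be carried to every other, so G is vertex-transitive.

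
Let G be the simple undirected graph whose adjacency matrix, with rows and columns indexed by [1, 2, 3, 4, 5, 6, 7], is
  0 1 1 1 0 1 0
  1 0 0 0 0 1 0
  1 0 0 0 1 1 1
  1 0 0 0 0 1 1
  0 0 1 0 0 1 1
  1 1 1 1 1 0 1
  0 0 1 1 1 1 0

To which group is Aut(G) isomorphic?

1

The degree sequence is [4, 2, 4, 3, 3, 6, 4]. Checking the degree-preserving permutations of the vertex set shows that none except the identity preserves every edge, so Aut(G) is trivial.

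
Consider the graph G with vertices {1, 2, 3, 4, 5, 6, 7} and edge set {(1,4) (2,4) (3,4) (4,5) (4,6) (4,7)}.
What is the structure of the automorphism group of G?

the symmetric group on 6 letters

Vertex 4 has degree 6 and every other vertex has degree 1, so G is the star K_{1,6} with centre 4. The 6 leaves are pairwise interchangeable while the centre is fixed, giving Aut(G) = S_6.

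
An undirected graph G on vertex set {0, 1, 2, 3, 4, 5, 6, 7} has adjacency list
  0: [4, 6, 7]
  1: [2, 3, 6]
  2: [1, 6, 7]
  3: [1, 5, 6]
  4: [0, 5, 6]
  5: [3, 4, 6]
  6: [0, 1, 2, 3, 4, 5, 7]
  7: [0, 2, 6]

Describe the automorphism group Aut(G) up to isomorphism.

Vertex 6 is the unique vertex of degree 7; the remaining 7 vertices each have degree 3 and induce a cycle, so G is the wheel on 8 vertices with hub 6. Every automorphism fixes the hub and acts on the rim 7-cycle, so Aut(G) ≅ Aut(C_7) = D_7 of order 14.

the dihedral group of order 14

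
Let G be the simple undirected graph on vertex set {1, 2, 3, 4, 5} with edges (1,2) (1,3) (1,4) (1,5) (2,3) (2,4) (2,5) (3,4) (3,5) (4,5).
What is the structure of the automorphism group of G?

the symmetric group on 5 letters

Every vertex has degree 4, so G is the complete graph K_5. Every bijection on the vertex set is an automorphism of K_5; hence Aut(K_5) ≅ S_5, order 120.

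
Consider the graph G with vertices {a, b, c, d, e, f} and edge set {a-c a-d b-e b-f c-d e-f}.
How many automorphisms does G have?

G has two connected components, {a, c, d} and {b, e, f}; each is 2-regular, so G = C_3 ⊔ C_3. Aut of a disjoint union of two copies of C_3 is the wreath product D_3 ≀ Z_2, of order 2·6² = 72.

72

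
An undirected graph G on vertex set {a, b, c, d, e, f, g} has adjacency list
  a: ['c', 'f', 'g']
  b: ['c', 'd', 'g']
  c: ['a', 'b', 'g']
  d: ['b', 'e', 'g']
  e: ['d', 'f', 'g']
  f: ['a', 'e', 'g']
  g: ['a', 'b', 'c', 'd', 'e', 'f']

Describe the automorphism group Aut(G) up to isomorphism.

Vertex g is the unique vertex of degree 6; the remaining 6 vertices each have degree 3 and induce a cycle, so G is the wheel on 7 vertices with hub g. Every automorphism fixes the hub and acts on the rim 6-cycle, so Aut(G) ≅ Aut(C_6) = D_6 of order 12.

the dihedral group of order 12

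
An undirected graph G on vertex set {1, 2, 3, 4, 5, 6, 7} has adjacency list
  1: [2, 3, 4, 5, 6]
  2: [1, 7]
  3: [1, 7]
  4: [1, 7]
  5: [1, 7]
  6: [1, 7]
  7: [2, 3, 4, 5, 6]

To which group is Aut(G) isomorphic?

The vertices split by degree into {1, 7} (degree 5) and {2, 3, 4, 5, 6} (degree 2); every edge runs between the two parts, so G is the complete bipartite graph K_{2,5}. Automorphisms preserve the bipartition setwise (since the parts differ in size) and act as S_5 × S_2 within it; |Aut| = 240.

S_5 × S_2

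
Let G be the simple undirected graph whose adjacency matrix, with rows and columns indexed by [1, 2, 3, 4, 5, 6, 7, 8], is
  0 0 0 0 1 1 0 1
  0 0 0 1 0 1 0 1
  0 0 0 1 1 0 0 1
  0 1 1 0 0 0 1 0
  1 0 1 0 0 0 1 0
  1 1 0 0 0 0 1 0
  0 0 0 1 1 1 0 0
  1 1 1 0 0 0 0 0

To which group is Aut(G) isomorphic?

the hyperoctahedral group B_3

G is 3-regular and bipartite on 2^3 = 8 vertices with girth 4; it is the hypercube graph Q_3. Aut(Q_3) consists of the signed permutations of the 3 coordinate axes: 3! permutations times 2^3 sign flips, so |Aut| = 2^3·3! = 48.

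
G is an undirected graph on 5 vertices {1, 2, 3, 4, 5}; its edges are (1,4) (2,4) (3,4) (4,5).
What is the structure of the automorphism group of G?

the symmetric group on 4 letters

Vertex 4 has degree 4 and every other vertex has degree 1, so G is the star K_{1,4} with centre 4. The 4 leaves are pairwise interchangeable while the centre is fixed, giving Aut(G) = S_4.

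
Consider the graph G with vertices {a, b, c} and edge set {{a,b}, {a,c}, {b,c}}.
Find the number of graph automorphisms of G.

6

All 3 vertices are pairwise adjacent: G = K_3. Every bijection on the vertex set is an automorphism of K_3; hence Aut(K_3) ≅ S_3, order 6.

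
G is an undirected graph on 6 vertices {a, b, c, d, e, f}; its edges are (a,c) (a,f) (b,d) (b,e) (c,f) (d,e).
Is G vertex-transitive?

G has two connected components, {a, c, f} and {b, d, e}; each is 2-regular, so G = C_3 ⊔ C_3. Aut of a disjoint union of two copies of C_3 is the wreath product D_3 ≀ Z_2, of order 2·6² = 72. This group acts transitively on the 6 vertices.

Yes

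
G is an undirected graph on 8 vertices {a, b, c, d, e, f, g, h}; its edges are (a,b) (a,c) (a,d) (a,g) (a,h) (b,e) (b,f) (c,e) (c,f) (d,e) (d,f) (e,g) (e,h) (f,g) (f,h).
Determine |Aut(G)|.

720

The vertices split by degree into {a, e, f} (degree 5) and {b, c, d, g, h} (degree 3); every edge runs between the two parts, so G is the complete bipartite graph K_{3,5}. The parts have unequal sizes, so no automorphism swaps them; each part is permuted independently, giving S_3 × S_5 of order 3!·5! = 720.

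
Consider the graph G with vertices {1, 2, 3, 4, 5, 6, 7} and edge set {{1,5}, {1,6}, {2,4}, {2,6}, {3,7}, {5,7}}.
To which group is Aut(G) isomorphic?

The degree sequence is [2, 2, 1, 1, 2, 2, 2]; the two degree-1 vertices 3 and 4 are the ends of a path, so G = P_7. The only nontrivial automorphism of a path is the end-to-end reflection, so Aut(G) ≅ Z_2.

Z_2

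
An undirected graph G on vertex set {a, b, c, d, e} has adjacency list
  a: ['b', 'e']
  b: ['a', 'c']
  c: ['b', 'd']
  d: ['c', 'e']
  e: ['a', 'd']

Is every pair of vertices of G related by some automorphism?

Yes

Every vertex has degree 2 and the graph is connected, so G is the 5-cycle C_5. The automorphisms of the 5-cycle are exactly the symmetries of a regular 5-gon: the dihedral group D_5, |D_5| = 10. Under this action every vertex can be carried to every other, so G is vertex-transitive.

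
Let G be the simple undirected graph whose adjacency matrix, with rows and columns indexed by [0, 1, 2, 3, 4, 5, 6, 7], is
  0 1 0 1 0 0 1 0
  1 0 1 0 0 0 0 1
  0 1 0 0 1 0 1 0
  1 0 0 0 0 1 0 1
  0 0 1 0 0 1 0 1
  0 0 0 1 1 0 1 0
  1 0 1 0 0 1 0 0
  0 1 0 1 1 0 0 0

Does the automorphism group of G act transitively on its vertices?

G is 3-regular and bipartite on 2^3 = 8 vertices with girth 4; it is the hypercube graph Q_3. Aut(Q_3) consists of the signed permutations of the 3 coordinate axes: 3! permutations times 2^3 sign flips, so |Aut| = 2^3·3! = 48. Under this action every vertex can be carried to every other, so G is vertex-transitive.

Yes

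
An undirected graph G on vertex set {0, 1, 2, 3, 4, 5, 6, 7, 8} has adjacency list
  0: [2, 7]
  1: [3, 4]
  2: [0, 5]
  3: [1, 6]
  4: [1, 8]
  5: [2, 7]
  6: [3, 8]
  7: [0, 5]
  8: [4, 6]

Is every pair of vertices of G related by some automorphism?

No

G has two connected components, {1, 3, 4, 6, 8} and {0, 2, 5, 7}; each is 2-regular, so G = C_5 ⊔ C_4. The orbit of 0 under Aut(G) is {0, 2, 5, 7}, which does not contain 1, so G is not vertex-transitive.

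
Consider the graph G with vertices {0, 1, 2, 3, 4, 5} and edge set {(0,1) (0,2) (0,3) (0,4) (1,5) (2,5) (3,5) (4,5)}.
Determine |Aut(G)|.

48

The vertices split by degree into {0, 5} (degree 4) and {1, 2, 3, 4} (degree 2); every edge runs between the two parts, so G is the complete bipartite graph K_{2,4}. The parts have unequal sizes, so no automorphism swaps them; each part is permuted independently, giving S_2 × S_4 of order 2!·4! = 48.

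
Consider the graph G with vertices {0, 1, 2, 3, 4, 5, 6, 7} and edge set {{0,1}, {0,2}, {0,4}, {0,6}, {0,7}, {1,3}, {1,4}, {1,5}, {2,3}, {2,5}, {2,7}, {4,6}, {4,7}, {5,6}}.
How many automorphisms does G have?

Degrees alone do not determine every vertex (e.g. 1 and 2 both have degree 4), but their neighbour-degree multisets differ: N(1) has degrees [2, 3, 4, 5] while N(2) has degrees [2, 3, 3, 5]. Repeating this refinement separates all vertices, so the only automorphism is the identity.

1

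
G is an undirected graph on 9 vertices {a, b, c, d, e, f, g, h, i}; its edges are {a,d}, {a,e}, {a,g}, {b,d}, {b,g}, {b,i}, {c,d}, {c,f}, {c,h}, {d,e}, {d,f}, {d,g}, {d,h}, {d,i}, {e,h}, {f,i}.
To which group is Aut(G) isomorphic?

Vertex d is the unique vertex of degree 8; the remaining 8 vertices each have degree 3 and induce a cycle, so G is the wheel on 9 vertices with hub d. With the hub fixed, the remaining symmetry is that of the rim cycle C_8, giving the dihedral group D_8.

D_8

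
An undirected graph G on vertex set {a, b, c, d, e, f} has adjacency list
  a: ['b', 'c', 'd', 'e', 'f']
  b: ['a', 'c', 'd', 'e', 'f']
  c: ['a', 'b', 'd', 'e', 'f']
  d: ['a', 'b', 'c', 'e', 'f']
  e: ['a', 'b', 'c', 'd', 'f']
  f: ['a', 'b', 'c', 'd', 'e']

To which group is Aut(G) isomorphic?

All 6 vertices are pairwise adjacent: G = K_6. Every bijection on the vertex set is an automorphism of K_6; hence Aut(K_6) ≅ S_6, order 720.

S_6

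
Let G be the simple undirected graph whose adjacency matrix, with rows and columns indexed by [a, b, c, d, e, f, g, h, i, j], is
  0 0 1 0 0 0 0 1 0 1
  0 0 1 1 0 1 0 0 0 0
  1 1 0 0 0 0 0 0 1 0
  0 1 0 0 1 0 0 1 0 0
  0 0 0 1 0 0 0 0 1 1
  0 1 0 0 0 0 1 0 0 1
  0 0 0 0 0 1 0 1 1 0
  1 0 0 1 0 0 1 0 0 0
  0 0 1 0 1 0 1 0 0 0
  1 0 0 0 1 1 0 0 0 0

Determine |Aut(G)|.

120

G is 3-regular on 10 vertices with no triangles and no 4-cycles (girth 5): this is the Petersen graph. Viewing the Petersen graph as the Kneser graph K(5,2) — vertices are 2-subsets of {1,…,5}, edges join disjoint pairs — its automorphisms are exactly the permutations of the 5-element set, so Aut ≅ S_5 of order 120.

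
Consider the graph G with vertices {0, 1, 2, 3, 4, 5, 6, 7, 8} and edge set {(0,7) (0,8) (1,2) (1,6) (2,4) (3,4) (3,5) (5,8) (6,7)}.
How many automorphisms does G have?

18

G is 2-regular and connected on 9 vertices, i.e. the cycle C_9. C_9 has 9 rotations and 9 reflections, so Aut(C_9) ≅ D_9 of order 18.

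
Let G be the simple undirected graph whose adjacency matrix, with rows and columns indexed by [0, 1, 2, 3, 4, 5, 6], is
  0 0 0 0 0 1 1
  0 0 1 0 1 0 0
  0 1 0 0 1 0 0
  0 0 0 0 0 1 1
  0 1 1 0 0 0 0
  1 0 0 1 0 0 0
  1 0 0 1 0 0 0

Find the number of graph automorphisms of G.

G has two connected components, {0, 3, 5, 6} and {1, 2, 4}; each is 2-regular, so G = C_4 ⊔ C_3. The components are non-isomorphic (different sizes), so Aut(G) = Aut(C_4) × Aut(C_3) = D_4 × D_3 of order 8·6 = 48.

48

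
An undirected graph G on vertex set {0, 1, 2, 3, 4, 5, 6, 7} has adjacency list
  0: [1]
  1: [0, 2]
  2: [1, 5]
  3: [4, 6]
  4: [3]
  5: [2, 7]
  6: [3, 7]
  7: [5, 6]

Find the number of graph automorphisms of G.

The degree sequence is [1, 2, 2, 2, 1, 2, 2, 2]; the two degree-1 vertices 0 and 4 are the ends of a path, so G = P_8. A path has exactly one nontrivial symmetry — reversal — giving Aut(G) of order 2.

2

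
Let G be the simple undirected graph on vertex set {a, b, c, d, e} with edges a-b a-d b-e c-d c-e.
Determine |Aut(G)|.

G is 2-regular and connected on 5 vertices, i.e. the cycle C_5. The automorphisms of the 5-cycle are exactly the symmetries of a regular 5-gon: the dihedral group D_5, |D_5| = 10.

10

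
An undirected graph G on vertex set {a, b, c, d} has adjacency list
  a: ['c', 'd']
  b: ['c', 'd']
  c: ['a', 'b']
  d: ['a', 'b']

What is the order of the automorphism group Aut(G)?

G is 2-regular and bipartite with parts {a, b} and {c, d} (each part is independent and every cross-pair is an edge), so G = K_{2,2}. Aut(K_{2,2}) is the wreath product S_2 ≀ Z_2: permute within each part, then optionally swap the parts; |Aut| = 2·(2!)² = 8.

8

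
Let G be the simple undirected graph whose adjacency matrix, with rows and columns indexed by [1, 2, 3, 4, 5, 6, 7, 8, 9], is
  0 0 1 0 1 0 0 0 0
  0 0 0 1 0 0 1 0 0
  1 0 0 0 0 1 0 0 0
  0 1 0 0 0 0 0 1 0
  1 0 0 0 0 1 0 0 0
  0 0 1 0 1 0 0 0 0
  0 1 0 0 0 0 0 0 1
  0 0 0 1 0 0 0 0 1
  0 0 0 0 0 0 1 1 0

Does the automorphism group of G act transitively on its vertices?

G has two connected components, {2, 4, 7, 8, 9} and {1, 3, 5, 6}; each is 2-regular, so G = C_5 ⊔ C_4. The orbit of 1 under Aut(G) is {1, 3, 5, 6}, which does not contain 2, so G is not vertex-transitive.

No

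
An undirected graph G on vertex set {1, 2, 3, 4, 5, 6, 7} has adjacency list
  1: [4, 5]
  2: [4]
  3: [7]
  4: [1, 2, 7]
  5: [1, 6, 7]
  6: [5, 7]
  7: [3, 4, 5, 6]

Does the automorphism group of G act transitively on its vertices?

Vertex 7 is the only vertex of degree 4, so every automorphism fixes it; G is not vertex-transitive.

No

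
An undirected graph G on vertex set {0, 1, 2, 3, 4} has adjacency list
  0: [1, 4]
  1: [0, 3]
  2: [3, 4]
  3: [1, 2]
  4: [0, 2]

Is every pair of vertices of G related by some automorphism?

Yes

Every vertex has degree 2 and the graph is connected, so G is the 5-cycle C_5. C_5 has 5 rotations and 5 reflections, so Aut(C_5) ≅ D_5 of order 10. This group acts transitively on the 5 vertices.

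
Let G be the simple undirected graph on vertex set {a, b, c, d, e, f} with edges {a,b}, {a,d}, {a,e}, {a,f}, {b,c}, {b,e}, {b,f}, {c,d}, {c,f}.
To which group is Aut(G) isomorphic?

Degrees alone do not determine every vertex (e.g. a and b both have degree 4), but their neighbour-degree multisets differ: N(a) has degrees [2, 2, 3, 4] while N(b) has degrees [2, 3, 3, 4]. Repeating this refinement separates all vertices, so the only automorphism is the identity.

1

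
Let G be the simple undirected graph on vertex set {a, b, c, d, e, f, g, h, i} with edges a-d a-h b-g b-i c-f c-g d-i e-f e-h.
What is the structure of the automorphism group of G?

Every vertex has degree 2 and the graph is connected, so G is the 9-cycle C_9. C_9 has 9 rotations and 9 reflections, so Aut(C_9) ≅ D_9 of order 18.

D_9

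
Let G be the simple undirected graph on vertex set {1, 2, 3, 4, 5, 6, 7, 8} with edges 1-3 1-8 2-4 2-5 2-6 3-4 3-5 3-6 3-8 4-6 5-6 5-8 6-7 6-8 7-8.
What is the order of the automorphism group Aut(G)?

1

Degrees alone do not determine every vertex (e.g. 1 and 7 both have degree 2), but their neighbour-degree multisets differ: N(1) has degrees [5, 5] while N(7) has degrees [5, 6]. Repeating this refinement separates all vertices, so the only automorphism is the identity.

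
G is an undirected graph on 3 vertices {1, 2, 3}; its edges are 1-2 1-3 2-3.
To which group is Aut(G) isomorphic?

All 3 vertices are pairwise adjacent: G = K_3. Any permutation of the 3 vertices preserves K_3, so Aut(K_3) = S_3 of order 3! = 6.

the symmetric group on 3 letters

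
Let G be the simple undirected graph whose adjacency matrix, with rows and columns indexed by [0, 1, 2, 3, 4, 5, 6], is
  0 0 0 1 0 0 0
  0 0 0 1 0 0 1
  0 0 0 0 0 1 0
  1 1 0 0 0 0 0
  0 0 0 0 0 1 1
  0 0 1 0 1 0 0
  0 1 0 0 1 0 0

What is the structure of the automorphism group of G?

C_2

The degree sequence is [1, 2, 1, 2, 2, 2, 2]; the two degree-1 vertices 0 and 2 are the ends of a path, so G = P_7. A path has exactly one nontrivial symmetry — reversal — giving Aut(G) of order 2.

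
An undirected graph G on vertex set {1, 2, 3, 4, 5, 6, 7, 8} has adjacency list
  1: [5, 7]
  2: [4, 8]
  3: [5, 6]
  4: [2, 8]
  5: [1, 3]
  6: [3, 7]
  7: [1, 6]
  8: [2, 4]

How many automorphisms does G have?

G has two connected components, {1, 3, 5, 6, 7} and {2, 4, 8}; each is 2-regular, so G = C_5 ⊔ C_3. No automorphism exchanges components of different sizes, hence Aut(G) is the direct product D_5 × D_3, order 60.

60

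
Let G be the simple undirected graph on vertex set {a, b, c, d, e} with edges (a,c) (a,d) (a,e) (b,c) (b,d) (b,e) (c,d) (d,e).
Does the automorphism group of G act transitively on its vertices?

No

Vertex d is the only vertex of degree 4, so every automorphism fixes it; G is not vertex-transitive.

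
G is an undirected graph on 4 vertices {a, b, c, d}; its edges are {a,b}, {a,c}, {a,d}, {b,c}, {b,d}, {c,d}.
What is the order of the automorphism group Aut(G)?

Every vertex has degree 3, so G is the complete graph K_4. Every bijection on the vertex set is an automorphism of K_4; hence Aut(K_4) ≅ S_4, order 24.

24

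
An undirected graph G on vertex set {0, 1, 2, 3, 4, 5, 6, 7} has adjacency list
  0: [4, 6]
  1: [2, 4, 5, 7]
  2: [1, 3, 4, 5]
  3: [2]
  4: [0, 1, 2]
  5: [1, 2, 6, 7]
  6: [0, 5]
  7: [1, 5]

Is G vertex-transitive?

Vertex 3 is the only vertex of degree 1, so every automorphism fixes it; G is not vertex-transitive.

No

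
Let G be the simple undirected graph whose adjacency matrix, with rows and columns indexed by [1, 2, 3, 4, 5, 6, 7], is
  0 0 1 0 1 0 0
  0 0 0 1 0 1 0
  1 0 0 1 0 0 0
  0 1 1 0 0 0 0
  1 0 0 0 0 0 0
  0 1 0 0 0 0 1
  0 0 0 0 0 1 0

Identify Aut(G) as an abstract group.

Z_2

The degree sequence is [2, 2, 2, 2, 1, 2, 1]; the two degree-1 vertices 5 and 7 are the ends of a path, so G = P_7. The only nontrivial automorphism of a path is the end-to-end reflection, so Aut(G) ≅ Z_2.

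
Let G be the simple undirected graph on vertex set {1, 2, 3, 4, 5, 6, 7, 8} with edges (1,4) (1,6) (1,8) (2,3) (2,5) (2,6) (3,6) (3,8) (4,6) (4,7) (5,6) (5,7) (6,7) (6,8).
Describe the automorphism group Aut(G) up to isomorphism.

Vertex 6 is the unique vertex of degree 7; the remaining 7 vertices each have degree 3 and induce a cycle, so G is the wheel on 8 vertices with hub 6. Every automorphism fixes the hub and acts on the rim 7-cycle, so Aut(G) ≅ Aut(C_7) = D_7 of order 14.

the dihedral group of order 14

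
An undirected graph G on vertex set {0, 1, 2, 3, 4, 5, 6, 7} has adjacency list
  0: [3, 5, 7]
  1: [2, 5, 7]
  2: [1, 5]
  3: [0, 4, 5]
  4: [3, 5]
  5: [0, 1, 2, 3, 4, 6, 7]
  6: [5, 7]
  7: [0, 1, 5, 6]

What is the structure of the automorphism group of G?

1

The degree sequence is [3, 3, 2, 3, 2, 7, 2, 4]. Checking the degree-preserving permutations of the vertex set shows that none except the identity preserves every edge, so Aut(G) is trivial.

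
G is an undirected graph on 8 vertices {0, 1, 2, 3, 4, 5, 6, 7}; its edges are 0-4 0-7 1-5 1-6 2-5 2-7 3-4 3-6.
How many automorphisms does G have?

16

Every vertex has degree 2 and the graph is connected, so G is the 8-cycle C_8. C_8 has 8 rotations and 8 reflections, so Aut(C_8) ≅ D_8 of order 16.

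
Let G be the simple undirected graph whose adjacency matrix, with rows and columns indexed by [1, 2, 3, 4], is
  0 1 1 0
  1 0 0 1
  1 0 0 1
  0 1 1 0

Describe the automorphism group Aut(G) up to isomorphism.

G is 2-regular and connected on 4 vertices, i.e. the cycle C_4. The automorphisms of the 4-cycle are exactly the symmetries of a regular 4-gon: the dihedral group D_4, |D_4| = 8.

D_4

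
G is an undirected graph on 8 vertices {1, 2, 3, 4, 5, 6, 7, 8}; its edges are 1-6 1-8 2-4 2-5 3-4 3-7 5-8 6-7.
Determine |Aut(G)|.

G is 2-regular and connected on 8 vertices, i.e. the cycle C_8. The automorphisms of the 8-cycle are exactly the symmetries of a regular 8-gon: the dihedral group D_8, |D_8| = 16.

16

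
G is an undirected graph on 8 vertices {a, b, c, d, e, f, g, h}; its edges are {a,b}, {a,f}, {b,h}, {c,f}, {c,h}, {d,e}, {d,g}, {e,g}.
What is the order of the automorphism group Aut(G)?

60

G has two connected components, {a, b, c, f, h} and {d, e, g}; each is 2-regular, so G = C_5 ⊔ C_3. No automorphism exchanges components of different sizes, hence Aut(G) is the direct product D_3 × D_5, order 60.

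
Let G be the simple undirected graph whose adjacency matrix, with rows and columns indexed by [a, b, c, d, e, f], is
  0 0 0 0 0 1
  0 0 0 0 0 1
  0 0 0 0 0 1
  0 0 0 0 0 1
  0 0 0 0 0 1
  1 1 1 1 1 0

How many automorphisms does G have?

Vertex f has degree 5 and every other vertex has degree 1, so G is the star K_{1,5} with centre f. Any automorphism fixes the centre and permutes the 5 leaves freely, so Aut(G) ≅ S_5 of order 5! = 120.

120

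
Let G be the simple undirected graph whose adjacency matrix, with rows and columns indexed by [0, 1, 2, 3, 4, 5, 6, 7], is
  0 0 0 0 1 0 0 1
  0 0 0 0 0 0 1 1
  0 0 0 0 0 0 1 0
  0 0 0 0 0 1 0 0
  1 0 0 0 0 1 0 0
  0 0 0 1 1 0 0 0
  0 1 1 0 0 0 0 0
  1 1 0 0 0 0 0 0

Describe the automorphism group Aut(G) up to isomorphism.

The degree sequence is [2, 2, 1, 1, 2, 2, 2, 2]; the two degree-1 vertices 2 and 3 are the ends of a path, so G = P_8. A path has exactly one nontrivial symmetry — reversal — giving Aut(G) of order 2.

the cyclic group of order 2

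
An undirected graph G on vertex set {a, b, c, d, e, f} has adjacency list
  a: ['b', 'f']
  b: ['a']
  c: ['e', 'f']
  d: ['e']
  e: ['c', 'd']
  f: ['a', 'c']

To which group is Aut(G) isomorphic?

C_2

The degree sequence is [2, 1, 2, 1, 2, 2]; the two degree-1 vertices b and d are the ends of a path, so G = P_6. The only nontrivial automorphism of a path is the end-to-end reflection, so Aut(G) ≅ Z_2.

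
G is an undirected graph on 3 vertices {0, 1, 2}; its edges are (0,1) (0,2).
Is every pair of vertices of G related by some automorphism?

No

Vertex 0 is the only vertex of degree 2, so every automorphism fixes it; G is not vertex-transitive.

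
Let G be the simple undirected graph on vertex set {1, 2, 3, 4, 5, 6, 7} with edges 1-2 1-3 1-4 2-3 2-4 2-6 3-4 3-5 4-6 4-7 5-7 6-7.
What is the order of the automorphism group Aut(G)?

1

Degrees alone do not determine every vertex (e.g. 1 and 6 both have degree 3), but their neighbour-degree multisets differ: N(1) has degrees [4, 4, 5] while N(6) has degrees [3, 4, 5]. Repeating this refinement separates all vertices, so the only automorphism is the identity.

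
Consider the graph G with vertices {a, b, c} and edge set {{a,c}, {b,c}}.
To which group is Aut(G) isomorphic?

the cyclic group of order 2

The degree sequence is [1, 1, 2]; the two degree-1 vertices a and b are the ends of a path, so G = P_3. A path has exactly one nontrivial symmetry — reversal — giving Aut(G) of order 2.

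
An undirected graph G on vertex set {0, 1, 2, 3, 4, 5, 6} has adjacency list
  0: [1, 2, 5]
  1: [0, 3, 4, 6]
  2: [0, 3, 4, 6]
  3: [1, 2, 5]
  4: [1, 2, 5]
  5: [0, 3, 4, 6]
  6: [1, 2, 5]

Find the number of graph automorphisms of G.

The vertices split by degree into {1, 2, 5} (degree 4) and {0, 3, 4, 6} (degree 3); every edge runs between the two parts, so G is the complete bipartite graph K_{3,4}. The parts have unequal sizes, so no automorphism swaps them; each part is permuted independently, giving S_3 × S_4 of order 3!·4! = 144.

144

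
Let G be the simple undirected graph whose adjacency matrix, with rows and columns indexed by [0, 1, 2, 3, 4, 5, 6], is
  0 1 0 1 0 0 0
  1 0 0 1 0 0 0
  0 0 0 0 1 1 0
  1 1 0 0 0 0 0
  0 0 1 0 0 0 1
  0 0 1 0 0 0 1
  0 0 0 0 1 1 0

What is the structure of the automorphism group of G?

G has two connected components, {2, 4, 5, 6} and {0, 1, 3}; each is 2-regular, so G = C_4 ⊔ C_3. No automorphism exchanges components of different sizes, hence Aut(G) is the direct product D_4 × D_3, order 48.

D_4 × D_3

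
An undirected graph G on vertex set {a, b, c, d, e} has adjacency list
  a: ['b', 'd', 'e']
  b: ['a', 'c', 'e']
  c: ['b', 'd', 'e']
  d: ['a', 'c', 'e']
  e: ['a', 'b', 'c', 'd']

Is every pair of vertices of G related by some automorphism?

Vertex e is the only vertex of degree 4, so every automorphism fixes it; G is not vertex-transitive.

No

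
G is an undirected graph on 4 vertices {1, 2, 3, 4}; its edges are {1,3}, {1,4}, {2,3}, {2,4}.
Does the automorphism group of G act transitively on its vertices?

G is 2-regular and bipartite on 2^2 = 4 vertices with girth 4; it is the hypercube graph Q_2. Aut(Q_2) consists of the signed permutations of the 2 coordinate axes: 2! permutations times 2^2 sign flips, so |Aut| = 2^2·2! = 8. Under this action every vertex can be carried to every other, so G is vertex-transitive.

Yes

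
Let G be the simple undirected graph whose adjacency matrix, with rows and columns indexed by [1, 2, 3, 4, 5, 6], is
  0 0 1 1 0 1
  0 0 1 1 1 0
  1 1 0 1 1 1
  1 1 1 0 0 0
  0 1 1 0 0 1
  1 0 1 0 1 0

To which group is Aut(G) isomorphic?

Vertex 3 is the unique vertex of degree 5; the remaining 5 vertices each have degree 3 and induce a cycle, so G is the wheel on 6 vertices with hub 3. Every automorphism fixes the hub and acts on the rim 5-cycle, so Aut(G) ≅ Aut(C_5) = D_5 of order 10.

D_5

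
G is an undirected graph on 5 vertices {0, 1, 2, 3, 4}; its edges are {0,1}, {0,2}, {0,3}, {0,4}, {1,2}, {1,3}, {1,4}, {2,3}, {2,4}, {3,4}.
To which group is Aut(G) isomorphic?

Every vertex has degree 4, so G is the complete graph K_5. Every bijection on the vertex set is an automorphism of K_5; hence Aut(K_5) ≅ S_5, order 120.

the symmetric group on 5 letters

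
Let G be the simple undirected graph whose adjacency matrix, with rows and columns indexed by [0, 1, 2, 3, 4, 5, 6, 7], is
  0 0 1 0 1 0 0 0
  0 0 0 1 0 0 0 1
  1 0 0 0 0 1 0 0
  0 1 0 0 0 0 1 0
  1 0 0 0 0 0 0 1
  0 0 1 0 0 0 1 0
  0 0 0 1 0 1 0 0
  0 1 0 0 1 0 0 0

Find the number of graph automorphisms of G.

16

Every vertex has degree 2 and the graph is connected, so G is the 8-cycle C_8. C_8 has 8 rotations and 8 reflections, so Aut(C_8) ≅ D_8 of order 16.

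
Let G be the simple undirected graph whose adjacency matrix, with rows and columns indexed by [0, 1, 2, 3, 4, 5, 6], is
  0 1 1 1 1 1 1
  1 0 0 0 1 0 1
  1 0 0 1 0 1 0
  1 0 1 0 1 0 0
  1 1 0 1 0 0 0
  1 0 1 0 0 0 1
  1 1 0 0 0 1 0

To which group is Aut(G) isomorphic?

Vertex 0 is the unique vertex of degree 6; the remaining 6 vertices each have degree 3 and induce a cycle, so G is the wheel on 7 vertices with hub 0. Every automorphism fixes the hub and acts on the rim 6-cycle, so Aut(G) ≅ Aut(C_6) = D_6 of order 12.

D_6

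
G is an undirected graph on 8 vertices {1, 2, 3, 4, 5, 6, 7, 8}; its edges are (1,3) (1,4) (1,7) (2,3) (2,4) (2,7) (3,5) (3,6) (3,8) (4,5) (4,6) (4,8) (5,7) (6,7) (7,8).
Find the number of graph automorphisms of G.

720

The vertices split by degree into {3, 4, 7} (degree 5) and {1, 2, 5, 6, 8} (degree 3); every edge runs between the two parts, so G is the complete bipartite graph K_{3,5}. Automorphisms preserve the bipartition setwise (since the parts differ in size) and act as S_3 × S_5 within it; |Aut| = 720.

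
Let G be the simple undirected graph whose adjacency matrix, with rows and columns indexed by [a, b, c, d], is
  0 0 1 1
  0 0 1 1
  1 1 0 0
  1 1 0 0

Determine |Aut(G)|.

G is 2-regular and bipartite on 2^2 = 4 vertices with girth 4; it is the hypercube graph Q_2. The symmetry group of the 2-cube is the hyperoctahedral group B_2 = Z_2 ≀ S_2, of order 2^2·2! = 8.

8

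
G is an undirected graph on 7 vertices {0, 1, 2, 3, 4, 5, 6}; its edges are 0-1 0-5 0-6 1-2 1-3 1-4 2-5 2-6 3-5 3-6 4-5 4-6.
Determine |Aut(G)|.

The vertices split by degree into {1, 5, 6} (degree 4) and {0, 2, 3, 4} (degree 3); every edge runs between the two parts, so G is the complete bipartite graph K_{3,4}. The parts have unequal sizes, so no automorphism swaps them; each part is permuted independently, giving S_3 × S_4 of order 3!·4! = 144.

144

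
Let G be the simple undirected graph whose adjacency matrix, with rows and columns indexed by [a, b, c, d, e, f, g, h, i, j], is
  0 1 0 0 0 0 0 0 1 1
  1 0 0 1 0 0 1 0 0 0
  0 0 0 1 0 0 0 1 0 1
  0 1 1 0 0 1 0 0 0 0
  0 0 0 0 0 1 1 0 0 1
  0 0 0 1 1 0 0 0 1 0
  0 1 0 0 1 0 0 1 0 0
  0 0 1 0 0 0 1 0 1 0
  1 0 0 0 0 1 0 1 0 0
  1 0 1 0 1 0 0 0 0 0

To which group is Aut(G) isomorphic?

G is 3-regular on 10 vertices with no triangles and no 4-cycles (girth 5): this is the Petersen graph. Viewing the Petersen graph as the Kneser graph K(5,2) — vertices are 2-subsets of {1,…,5}, edges join disjoint pairs — its automorphisms are exactly the permutations of the 5-element set, so Aut ≅ S_5 of order 120.

the symmetric group S_5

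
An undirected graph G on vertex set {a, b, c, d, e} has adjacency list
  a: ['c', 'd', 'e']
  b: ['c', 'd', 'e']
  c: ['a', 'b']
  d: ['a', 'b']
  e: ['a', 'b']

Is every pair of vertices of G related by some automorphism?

No

Automorphisms preserve degree, but G has vertices of degree 2 and vertices of degree 3; no automorphism maps one to the other, so G is not vertex-transitive.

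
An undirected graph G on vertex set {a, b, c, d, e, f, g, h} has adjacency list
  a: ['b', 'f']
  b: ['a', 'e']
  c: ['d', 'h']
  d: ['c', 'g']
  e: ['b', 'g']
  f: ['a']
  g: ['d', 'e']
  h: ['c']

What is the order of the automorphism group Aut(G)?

The degree sequence is [2, 2, 2, 2, 2, 1, 2, 1]; the two degree-1 vertices f and h are the ends of a path, so G = P_8. A path has exactly one nontrivial symmetry — reversal — giving Aut(G) of order 2.

2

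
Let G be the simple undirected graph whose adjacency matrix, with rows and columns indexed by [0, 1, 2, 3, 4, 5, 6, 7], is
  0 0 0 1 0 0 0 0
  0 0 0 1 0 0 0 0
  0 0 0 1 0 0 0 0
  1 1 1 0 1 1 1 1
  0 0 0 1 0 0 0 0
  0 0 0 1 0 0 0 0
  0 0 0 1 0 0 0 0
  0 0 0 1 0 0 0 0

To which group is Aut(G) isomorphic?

the symmetric group on 7 letters

Vertex 3 has degree 7 and every other vertex has degree 1, so G is the star K_{1,7} with centre 3. The 7 leaves are pairwise interchangeable while the centre is fixed, giving Aut(G) = S_7.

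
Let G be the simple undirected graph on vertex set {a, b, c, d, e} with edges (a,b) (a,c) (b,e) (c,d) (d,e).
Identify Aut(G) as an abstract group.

D_5

G is 2-regular and connected on 5 vertices, i.e. the cycle C_5. C_5 has 5 rotations and 5 reflections, so Aut(C_5) ≅ D_5 of order 10.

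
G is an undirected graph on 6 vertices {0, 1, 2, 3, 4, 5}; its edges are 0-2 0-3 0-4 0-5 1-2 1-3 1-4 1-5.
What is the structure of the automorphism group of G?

S_4 × S_2

The vertices split by degree into {0, 1} (degree 4) and {2, 3, 4, 5} (degree 2); every edge runs between the two parts, so G is the complete bipartite graph K_{2,4}. The parts have unequal sizes, so no automorphism swaps them; each part is permuted independently, giving S_4 × S_2 of order 4!·2! = 48.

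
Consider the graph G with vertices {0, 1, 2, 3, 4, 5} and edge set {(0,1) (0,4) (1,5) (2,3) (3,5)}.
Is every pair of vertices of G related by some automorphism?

No

Automorphisms preserve degree, but G has vertices of degree 1 and vertices of degree 2; no automorphism maps one to the other, so G is not vertex-transitive.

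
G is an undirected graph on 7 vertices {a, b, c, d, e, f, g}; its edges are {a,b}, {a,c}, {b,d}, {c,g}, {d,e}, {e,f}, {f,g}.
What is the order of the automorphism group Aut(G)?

G is 2-regular and connected on 7 vertices, i.e. the cycle C_7. The automorphisms of the 7-cycle are exactly the symmetries of a regular 7-gon: the dihedral group D_7, |D_7| = 14.

14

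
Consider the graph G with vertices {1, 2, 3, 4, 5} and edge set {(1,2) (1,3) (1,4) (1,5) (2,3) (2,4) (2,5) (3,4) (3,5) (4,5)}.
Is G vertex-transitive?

Every vertex has degree 4, so G is the complete graph K_5. Every bijection on the vertex set is an automorphism of K_5; hence Aut(K_5) ≅ S_5, order 120. Under this action every vertex can be carried to every other, so G is vertex-transitive.

Yes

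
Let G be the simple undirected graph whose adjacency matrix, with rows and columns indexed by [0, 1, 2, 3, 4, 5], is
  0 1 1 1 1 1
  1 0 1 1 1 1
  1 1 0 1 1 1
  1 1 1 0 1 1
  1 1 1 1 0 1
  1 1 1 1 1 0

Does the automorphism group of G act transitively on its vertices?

All 6 vertices are pairwise adjacent: G = K_6. Every bijection on the vertex set is an automorphism of K_6; hence Aut(K_6) ≅ S_6, order 720. This group acts transitively on the 6 vertices.

Yes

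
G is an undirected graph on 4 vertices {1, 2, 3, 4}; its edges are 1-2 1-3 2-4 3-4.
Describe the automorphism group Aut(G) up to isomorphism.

G is 2-regular and connected on 4 vertices, i.e. the cycle C_4. The automorphisms of the 4-cycle are exactly the symmetries of a regular 4-gon: the dihedral group D_4, |D_4| = 8.

D_4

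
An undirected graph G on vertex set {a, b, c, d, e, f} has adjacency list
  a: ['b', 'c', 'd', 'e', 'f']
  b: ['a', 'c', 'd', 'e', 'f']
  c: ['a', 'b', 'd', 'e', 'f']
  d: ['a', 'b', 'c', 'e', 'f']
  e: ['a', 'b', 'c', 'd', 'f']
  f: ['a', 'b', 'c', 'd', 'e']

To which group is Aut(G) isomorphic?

S_6

All 6 vertices are pairwise adjacent: G = K_6. Any permutation of the 6 vertices preserves K_6, so Aut(K_6) = S_6 of order 6! = 720.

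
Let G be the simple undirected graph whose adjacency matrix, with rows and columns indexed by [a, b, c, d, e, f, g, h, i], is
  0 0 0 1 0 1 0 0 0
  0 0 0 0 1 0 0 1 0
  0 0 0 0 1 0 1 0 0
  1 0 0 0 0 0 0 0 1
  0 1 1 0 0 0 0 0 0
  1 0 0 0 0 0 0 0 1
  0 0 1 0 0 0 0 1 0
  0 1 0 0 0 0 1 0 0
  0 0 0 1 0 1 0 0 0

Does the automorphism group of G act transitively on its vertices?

No

G has two connected components, {b, c, e, g, h} and {a, d, f, i}; each is 2-regular, so G = C_5 ⊔ C_4. The orbit of a under Aut(G) is {a, d, f, i}, which does not contain b, so G is not vertex-transitive.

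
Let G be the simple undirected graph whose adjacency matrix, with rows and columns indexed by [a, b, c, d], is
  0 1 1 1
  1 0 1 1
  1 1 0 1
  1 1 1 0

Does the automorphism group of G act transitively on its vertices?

Yes

All 4 vertices are pairwise adjacent: G = K_4. Any permutation of the 4 vertices preserves K_4, so Aut(K_4) = S_4 of order 4! = 24. This group acts transitively on the 4 vertices.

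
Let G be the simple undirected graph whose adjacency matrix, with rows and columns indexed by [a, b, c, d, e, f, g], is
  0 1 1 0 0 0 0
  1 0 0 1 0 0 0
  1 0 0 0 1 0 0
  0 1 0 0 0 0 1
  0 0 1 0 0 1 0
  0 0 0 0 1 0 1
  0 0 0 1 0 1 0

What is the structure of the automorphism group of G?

Every vertex has degree 2 and the graph is connected, so G is the 7-cycle C_7. The automorphisms of the 7-cycle are exactly the symmetries of a regular 7-gon: the dihedral group D_7, |D_7| = 14.

D_7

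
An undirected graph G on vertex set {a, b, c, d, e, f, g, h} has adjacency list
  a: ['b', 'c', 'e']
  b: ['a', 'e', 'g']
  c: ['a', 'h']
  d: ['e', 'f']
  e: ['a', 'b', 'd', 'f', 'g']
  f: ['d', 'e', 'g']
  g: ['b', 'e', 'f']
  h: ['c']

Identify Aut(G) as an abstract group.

the trivial group

The degree sequence is [3, 3, 2, 2, 5, 3, 3, 1]. Checking the degree-preserving permutations of the vertex set shows that none except the identity preserves every edge, so Aut(G) is trivial.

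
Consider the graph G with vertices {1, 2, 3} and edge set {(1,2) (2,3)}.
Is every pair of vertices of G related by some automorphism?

No

Vertex 2 is the only vertex of degree 2, so every automorphism fixes it; G is not vertex-transitive.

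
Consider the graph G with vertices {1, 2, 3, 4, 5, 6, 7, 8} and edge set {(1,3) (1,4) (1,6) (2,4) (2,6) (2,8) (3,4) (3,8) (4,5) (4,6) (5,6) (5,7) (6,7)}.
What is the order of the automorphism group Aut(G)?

The degree sequence is [3, 3, 3, 5, 3, 5, 2, 2]. Checking the degree-preserving permutations of the vertex set shows that none except the identity preserves every edge, so Aut(G) is trivial.

1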